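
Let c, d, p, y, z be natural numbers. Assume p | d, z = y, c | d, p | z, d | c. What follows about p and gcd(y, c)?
p | gcd(y, c)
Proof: z = y and p | z, hence p | y. Because d | c and c | d, d = c. p | d, so p | c. p | y, so p | gcd(y, c).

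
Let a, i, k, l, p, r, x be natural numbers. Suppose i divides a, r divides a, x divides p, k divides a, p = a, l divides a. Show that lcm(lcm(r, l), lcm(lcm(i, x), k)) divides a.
Because r divides a and l divides a, lcm(r, l) divides a. Because p = a and x divides p, x divides a. Because i divides a, lcm(i, x) divides a. Since k divides a, lcm(lcm(i, x), k) divides a. lcm(r, l) divides a, so lcm(lcm(r, l), lcm(lcm(i, x), k)) divides a.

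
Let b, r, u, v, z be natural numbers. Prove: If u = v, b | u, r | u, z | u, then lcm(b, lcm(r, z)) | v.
Since r | u and z | u, lcm(r, z) | u. b | u, so lcm(b, lcm(r, z)) | u. Since u = v, lcm(b, lcm(r, z)) | v.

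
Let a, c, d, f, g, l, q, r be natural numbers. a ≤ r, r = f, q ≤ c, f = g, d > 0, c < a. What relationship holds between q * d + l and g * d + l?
q * d + l < g * d + l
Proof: Because q ≤ c and c < a, q < a. r = f and a ≤ r, therefore a ≤ f. From q < a, q < f. Since f = g, q < g. Combining with d > 0, by multiplying by a positive, q * d < g * d. Then q * d + l < g * d + l.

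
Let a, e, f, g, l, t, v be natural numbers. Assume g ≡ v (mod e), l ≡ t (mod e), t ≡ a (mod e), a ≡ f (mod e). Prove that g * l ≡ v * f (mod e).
From l ≡ t (mod e) and t ≡ a (mod e), l ≡ a (mod e). a ≡ f (mod e), so l ≡ f (mod e). Combining with g ≡ v (mod e), by multiplying congruences, g * l ≡ v * f (mod e).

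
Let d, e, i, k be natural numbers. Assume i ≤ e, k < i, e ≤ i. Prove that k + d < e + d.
Since i ≤ e and e ≤ i, i = e. k < i, so k < e. Then k + d < e + d.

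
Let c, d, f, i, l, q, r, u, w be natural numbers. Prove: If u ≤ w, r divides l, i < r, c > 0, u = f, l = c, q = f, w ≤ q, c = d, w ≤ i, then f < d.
Since q = f and w ≤ q, w ≤ f. Because u = f and u ≤ w, f ≤ w. w ≤ f, so w = f. Because w ≤ i and i < r, w < r. l = c and r divides l, hence r divides c. c > 0, so r ≤ c. From w < r, w < c. w = f, so f < c. c = d, so f < d.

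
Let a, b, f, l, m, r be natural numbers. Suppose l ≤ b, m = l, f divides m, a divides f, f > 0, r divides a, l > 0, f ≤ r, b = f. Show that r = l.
b = f and l ≤ b, thus l ≤ f. Because m = l and f divides m, f divides l. Since l > 0, f ≤ l. Since l ≤ f, l = f. r divides a and a divides f, thus r divides f. Since f > 0, r ≤ f. Because f ≤ r, f = r. Since l = f, l = r. Then r = l.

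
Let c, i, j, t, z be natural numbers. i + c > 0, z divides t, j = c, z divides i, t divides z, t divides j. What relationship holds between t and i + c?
t ≤ i + c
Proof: z divides t and t divides z, thus z = t. z divides i, so t divides i. j = c and t divides j, thus t divides c. t divides i, so t divides i + c. i + c > 0, so t ≤ i + c.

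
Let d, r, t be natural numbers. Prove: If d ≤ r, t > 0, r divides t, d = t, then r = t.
Because d = t and d ≤ r, t ≤ r. From r divides t and t > 0, r ≤ t. t ≤ r, so t = r. Then r = t.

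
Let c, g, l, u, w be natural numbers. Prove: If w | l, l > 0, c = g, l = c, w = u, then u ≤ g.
l = c and c = g, hence l = g. w | l and l > 0, so w ≤ l. l = g, so w ≤ g. w = u, so u ≤ g.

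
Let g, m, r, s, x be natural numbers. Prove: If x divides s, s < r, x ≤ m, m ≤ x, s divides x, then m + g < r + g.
Since s divides x and x divides s, s = x. x ≤ m and m ≤ x, thus x = m. Because s = x, s = m. Since s < r, m < r. Then m + g < r + g.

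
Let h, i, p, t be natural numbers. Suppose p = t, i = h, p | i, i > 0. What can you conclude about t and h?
t ≤ h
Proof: From p | i and i > 0, p ≤ i. i = h, so p ≤ h. p = t, so t ≤ h.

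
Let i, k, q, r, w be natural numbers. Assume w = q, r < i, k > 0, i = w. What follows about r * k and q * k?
r * k < q * k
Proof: i = w and w = q, hence i = q. r < i, so r < q. Combined with k > 0, by multiplying by a positive, r * k < q * k.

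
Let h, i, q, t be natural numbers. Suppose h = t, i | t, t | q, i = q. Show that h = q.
Since i = q and i | t, q | t. From t | q, t = q. Since h = t, h = q.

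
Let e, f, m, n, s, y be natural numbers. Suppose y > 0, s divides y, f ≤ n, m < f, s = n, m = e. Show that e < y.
From m = e and m < f, e < f. Because f ≤ n, e < n. s = n and s divides y, therefore n divides y. y > 0, so n ≤ y. e < n, so e < y.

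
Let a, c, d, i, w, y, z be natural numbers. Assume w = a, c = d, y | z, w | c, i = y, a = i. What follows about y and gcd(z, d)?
y | gcd(z, d)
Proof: a = i and i = y, hence a = y. w = a and w | c, so a | c. Since a = y, y | c. Since c = d, y | d. Since y | z, y | gcd(z, d).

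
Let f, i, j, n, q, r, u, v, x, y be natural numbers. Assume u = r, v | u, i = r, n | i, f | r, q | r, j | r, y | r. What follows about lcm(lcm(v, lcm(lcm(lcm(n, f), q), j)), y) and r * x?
lcm(lcm(v, lcm(lcm(lcm(n, f), q), j)), y) | r * x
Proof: Since u = r and v | u, v | r. i = r and n | i, therefore n | r. Since f | r, lcm(n, f) | r. q | r, so lcm(lcm(n, f), q) | r. Since j | r, lcm(lcm(lcm(n, f), q), j) | r. Since v | r, lcm(v, lcm(lcm(lcm(n, f), q), j)) | r. y | r, so lcm(lcm(v, lcm(lcm(lcm(n, f), q), j)), y) | r. Then lcm(lcm(v, lcm(lcm(lcm(n, f), q), j)), y) | r * x.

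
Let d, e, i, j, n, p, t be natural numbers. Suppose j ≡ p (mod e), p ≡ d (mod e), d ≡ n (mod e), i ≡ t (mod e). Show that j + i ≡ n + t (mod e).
Since j ≡ p (mod e) and p ≡ d (mod e), j ≡ d (mod e). Since d ≡ n (mod e), j ≡ n (mod e). i ≡ t (mod e), so j + i ≡ n + t (mod e).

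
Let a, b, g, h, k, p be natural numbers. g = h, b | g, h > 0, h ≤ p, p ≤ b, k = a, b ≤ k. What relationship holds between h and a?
h ≤ a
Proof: From g = h and b | g, b | h. h > 0, so b ≤ h. h ≤ p and p ≤ b, therefore h ≤ b. b ≤ h, so b = h. k = a and b ≤ k, hence b ≤ a. Since b = h, h ≤ a.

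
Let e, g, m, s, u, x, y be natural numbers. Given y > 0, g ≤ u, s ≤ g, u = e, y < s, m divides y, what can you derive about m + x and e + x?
m + x < e + x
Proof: m divides y and y > 0, therefore m ≤ y. Since y < s and s ≤ g, y < g. Since g ≤ u, y < u. u = e, so y < e. Since m ≤ y, m < e. Then m + x < e + x.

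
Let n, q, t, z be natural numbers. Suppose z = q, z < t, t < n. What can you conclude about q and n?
q < n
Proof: Because z = q and z < t, q < t. t < n, so q < n.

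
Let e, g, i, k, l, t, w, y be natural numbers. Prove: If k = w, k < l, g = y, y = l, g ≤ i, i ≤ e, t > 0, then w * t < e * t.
Because g = y and y = l, g = l. g ≤ i and i ≤ e, so g ≤ e. g = l, so l ≤ e. Since k < l, k < e. Since k = w, w < e. Combined with t > 0, by multiplying by a positive, w * t < e * t.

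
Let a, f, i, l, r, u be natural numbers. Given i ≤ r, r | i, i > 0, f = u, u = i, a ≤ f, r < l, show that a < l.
Because r | i and i > 0, r ≤ i. Since i ≤ r, i = r. f = u and u = i, so f = i. Since a ≤ f, a ≤ i. Since i = r, a ≤ r. Since r < l, a < l.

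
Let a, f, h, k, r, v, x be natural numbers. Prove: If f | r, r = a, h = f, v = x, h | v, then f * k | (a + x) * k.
r = a and f | r, thus f | a. h = f and h | v, hence f | v. v = x, so f | x. Since f | a, f | a + x. Then f * k | (a + x) * k.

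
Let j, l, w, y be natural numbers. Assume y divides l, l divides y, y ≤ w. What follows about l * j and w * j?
l * j ≤ w * j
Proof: y divides l and l divides y, thus y = l. Since y ≤ w, l ≤ w. By multiplying by a non-negative, l * j ≤ w * j.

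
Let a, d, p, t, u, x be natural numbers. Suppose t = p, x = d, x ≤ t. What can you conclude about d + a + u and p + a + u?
d + a + u ≤ p + a + u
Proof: t = p and x ≤ t, hence x ≤ p. Since x = d, d ≤ p. Then d + a ≤ p + a. Then d + a + u ≤ p + a + u.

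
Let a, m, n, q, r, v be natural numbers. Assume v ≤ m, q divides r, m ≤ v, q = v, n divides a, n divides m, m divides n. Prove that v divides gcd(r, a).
Since q = v and q divides r, v divides r. n divides m and m divides n, hence n = m. m ≤ v and v ≤ m, thus m = v. From n = m, n = v. Since n divides a, v divides a. Since v divides r, v divides gcd(r, a).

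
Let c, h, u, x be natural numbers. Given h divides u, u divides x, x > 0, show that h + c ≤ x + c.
h divides u and u divides x, so h divides x. x > 0, so h ≤ x. Then h + c ≤ x + c.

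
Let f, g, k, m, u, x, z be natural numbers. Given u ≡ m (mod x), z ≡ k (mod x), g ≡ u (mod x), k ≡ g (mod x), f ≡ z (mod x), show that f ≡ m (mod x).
Since f ≡ z (mod x) and z ≡ k (mod x), f ≡ k (mod x). k ≡ g (mod x), so f ≡ g (mod x). From g ≡ u (mod x), f ≡ u (mod x). Since u ≡ m (mod x), f ≡ m (mod x).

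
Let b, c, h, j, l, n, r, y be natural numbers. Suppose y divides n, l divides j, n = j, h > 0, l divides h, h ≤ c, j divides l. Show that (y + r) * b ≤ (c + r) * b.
j divides l and l divides j, therefore j = l. n = j, so n = l. y divides n, so y divides l. Because l divides h, y divides h. Because h > 0, y ≤ h. h ≤ c, so y ≤ c. Then y + r ≤ c + r. By multiplying by a non-negative, (y + r) * b ≤ (c + r) * b.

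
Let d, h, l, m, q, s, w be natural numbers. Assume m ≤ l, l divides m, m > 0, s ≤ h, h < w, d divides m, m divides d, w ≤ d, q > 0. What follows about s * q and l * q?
s * q < l * q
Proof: l divides m and m > 0, so l ≤ m. m ≤ l, so m = l. From d divides m and m divides d, d = m. From w ≤ d, w ≤ m. From h < w, h < m. Since s ≤ h, s < m. m = l, so s < l. Since q > 0, by multiplying by a positive, s * q < l * q.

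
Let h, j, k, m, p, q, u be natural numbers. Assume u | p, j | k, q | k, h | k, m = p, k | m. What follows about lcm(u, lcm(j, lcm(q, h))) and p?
lcm(u, lcm(j, lcm(q, h))) | p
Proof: q | k and h | k, so lcm(q, h) | k. Because j | k, lcm(j, lcm(q, h)) | k. From m = p and k | m, k | p. lcm(j, lcm(q, h)) | k, so lcm(j, lcm(q, h)) | p. u | p, so lcm(u, lcm(j, lcm(q, h))) | p.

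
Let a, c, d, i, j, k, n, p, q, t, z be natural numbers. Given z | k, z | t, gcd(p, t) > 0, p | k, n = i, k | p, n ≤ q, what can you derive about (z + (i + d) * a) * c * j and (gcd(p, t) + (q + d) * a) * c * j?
(z + (i + d) * a) * c * j ≤ (gcd(p, t) + (q + d) * a) * c * j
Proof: k | p and p | k, thus k = p. Since z | k, z | p. z | t, so z | gcd(p, t). Since gcd(p, t) > 0, z ≤ gcd(p, t). n = i and n ≤ q, so i ≤ q. Then i + d ≤ q + d. Then (i + d) * a ≤ (q + d) * a. Since z ≤ gcd(p, t), z + (i + d) * a ≤ gcd(p, t) + (q + d) * a. Then (z + (i + d) * a) * c ≤ (gcd(p, t) + (q + d) * a) * c. Then (z + (i + d) * a) * c * j ≤ (gcd(p, t) + (q + d) * a) * c * j.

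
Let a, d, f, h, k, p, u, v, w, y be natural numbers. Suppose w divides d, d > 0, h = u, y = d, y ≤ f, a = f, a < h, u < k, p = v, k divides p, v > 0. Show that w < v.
Because w divides d and d > 0, w ≤ d. y = d and y ≤ f, therefore d ≤ f. Since a = f and a < h, f < h. Since d ≤ f, d < h. Since h = u, d < u. From u < k, d < k. Because p = v and k divides p, k divides v. Since v > 0, k ≤ v. Since d < k, d < v. Since w ≤ d, w < v.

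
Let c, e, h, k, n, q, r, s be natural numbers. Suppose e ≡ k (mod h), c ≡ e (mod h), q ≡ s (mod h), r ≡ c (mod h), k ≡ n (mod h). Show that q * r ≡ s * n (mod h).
r ≡ c (mod h) and c ≡ e (mod h), so r ≡ e (mod h). e ≡ k (mod h), so r ≡ k (mod h). k ≡ n (mod h), so r ≡ n (mod h). Since q ≡ s (mod h), q * r ≡ s * n (mod h).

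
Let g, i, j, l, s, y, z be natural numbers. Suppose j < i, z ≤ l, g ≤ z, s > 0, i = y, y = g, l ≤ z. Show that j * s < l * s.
z ≤ l and l ≤ z, so z = l. i = y and y = g, so i = g. Since j < i, j < g. Since g ≤ z, j < z. From z = l, j < l. s > 0, so j * s < l * s.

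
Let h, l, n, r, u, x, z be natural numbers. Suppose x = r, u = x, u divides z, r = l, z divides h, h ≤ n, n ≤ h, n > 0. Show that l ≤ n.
From u = x and x = r, u = r. h ≤ n and n ≤ h, thus h = n. Because u divides z and z divides h, u divides h. Since h = n, u divides n. u = r, so r divides n. n > 0, so r ≤ n. r = l, so l ≤ n.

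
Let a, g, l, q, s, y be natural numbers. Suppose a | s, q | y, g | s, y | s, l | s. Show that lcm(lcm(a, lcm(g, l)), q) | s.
Because g | s and l | s, lcm(g, l) | s. Since a | s, lcm(a, lcm(g, l)) | s. Since q | y and y | s, q | s. lcm(a, lcm(g, l)) | s, so lcm(lcm(a, lcm(g, l)), q) | s.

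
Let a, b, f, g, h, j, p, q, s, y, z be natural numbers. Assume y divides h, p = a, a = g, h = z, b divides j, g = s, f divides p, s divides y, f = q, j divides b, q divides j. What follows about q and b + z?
q divides b + z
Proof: Since j divides b and b divides j, j = b. q divides j, so q divides b. From p = a and a = g, p = g. g = s, so p = s. f divides p, so f divides s. s divides y and y divides h, therefore s divides h. h = z, so s divides z. Since f divides s, f divides z. From f = q, q divides z. q divides b, so q divides b + z.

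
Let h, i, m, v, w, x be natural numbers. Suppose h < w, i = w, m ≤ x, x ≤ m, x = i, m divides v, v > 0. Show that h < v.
m ≤ x and x ≤ m, hence m = x. Since x = i, m = i. m divides v, so i divides v. Since i = w, w divides v. v > 0, so w ≤ v. Since h < w, h < v.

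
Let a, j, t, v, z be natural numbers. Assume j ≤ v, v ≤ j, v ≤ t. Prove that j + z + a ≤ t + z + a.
Since v ≤ j and j ≤ v, v = j. Since v ≤ t, j ≤ t. Then j + z ≤ t + z. Then j + z + a ≤ t + z + a.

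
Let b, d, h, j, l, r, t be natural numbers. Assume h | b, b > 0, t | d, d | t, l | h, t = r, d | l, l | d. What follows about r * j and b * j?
r * j ≤ b * j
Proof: From l | d and d | l, l = d. d | t and t | d, so d = t. Since t = r, d = r. Since l = d, l = r. l | h and h | b, hence l | b. Since l = r, r | b. Since b > 0, r ≤ b. Then r * j ≤ b * j.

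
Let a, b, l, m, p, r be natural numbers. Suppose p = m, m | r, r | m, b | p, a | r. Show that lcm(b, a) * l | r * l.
Because m | r and r | m, m = r. p = m, so p = r. Since b | p, b | r. Since a | r, lcm(b, a) | r. Then lcm(b, a) * l | r * l.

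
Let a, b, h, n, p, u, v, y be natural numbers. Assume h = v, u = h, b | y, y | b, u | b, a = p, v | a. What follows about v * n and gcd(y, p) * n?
v * n | gcd(y, p) * n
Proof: b | y and y | b, so b = y. u | b, so u | y. u = h, so h | y. h = v, so v | y. a = p and v | a, so v | p. Since v | y, v | gcd(y, p). Then v * n | gcd(y, p) * n.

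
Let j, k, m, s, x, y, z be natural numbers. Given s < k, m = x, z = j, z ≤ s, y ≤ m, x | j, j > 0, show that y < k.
m = x and y ≤ m, so y ≤ x. x | j and j > 0, hence x ≤ j. y ≤ x, so y ≤ j. z ≤ s and s < k, hence z < k. z = j, so j < k. y ≤ j, so y < k.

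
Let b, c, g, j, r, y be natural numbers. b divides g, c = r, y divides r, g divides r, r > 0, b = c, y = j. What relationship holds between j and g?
j ≤ g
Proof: Because b = c and c = r, b = r. Since b divides g, r divides g. g divides r, so r = g. Since y divides r and r > 0, y ≤ r. Since y = j, j ≤ r. Because r = g, j ≤ g.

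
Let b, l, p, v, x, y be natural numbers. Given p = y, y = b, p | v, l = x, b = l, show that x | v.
b = l and l = x, thus b = x. p = y and p | v, hence y | v. y = b, so b | v. b = x, so x | v.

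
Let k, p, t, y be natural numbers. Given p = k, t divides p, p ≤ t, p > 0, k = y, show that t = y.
t divides p and p > 0, hence t ≤ p. p ≤ t, so t = p. Because p = k, t = k. Since k = y, t = y.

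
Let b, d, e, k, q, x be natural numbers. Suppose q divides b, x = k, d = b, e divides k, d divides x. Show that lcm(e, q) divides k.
d = b and d divides x, thus b divides x. x = k, so b divides k. Since q divides b, q divides k. Since e divides k, lcm(e, q) divides k.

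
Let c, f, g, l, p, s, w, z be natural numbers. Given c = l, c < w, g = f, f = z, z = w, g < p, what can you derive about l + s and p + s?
l + s < p + s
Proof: Since c = l and c < w, l < w. g = f and f = z, so g = z. Because z = w, g = w. g < p, so w < p. l < w, so l < p. Then l + s < p + s.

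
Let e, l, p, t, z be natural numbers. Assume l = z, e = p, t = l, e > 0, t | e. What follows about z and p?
z ≤ p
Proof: From t = l and t | e, l | e. l = z, so z | e. Since e > 0, z ≤ e. e = p, so z ≤ p.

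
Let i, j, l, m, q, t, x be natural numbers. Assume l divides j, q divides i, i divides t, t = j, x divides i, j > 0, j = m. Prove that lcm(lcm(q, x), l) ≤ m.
q divides i and x divides i, therefore lcm(q, x) divides i. Because i divides t, lcm(q, x) divides t. Since t = j, lcm(q, x) divides j. Since l divides j, lcm(lcm(q, x), l) divides j. Since j > 0, lcm(lcm(q, x), l) ≤ j. j = m, so lcm(lcm(q, x), l) ≤ m.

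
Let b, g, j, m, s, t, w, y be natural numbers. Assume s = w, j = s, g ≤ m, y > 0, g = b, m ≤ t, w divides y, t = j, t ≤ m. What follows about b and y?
b ≤ y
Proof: Since t = j and j = s, t = s. Because m ≤ t and t ≤ m, m = t. g ≤ m, so g ≤ t. t = s, so g ≤ s. s = w, so g ≤ w. Because g = b, b ≤ w. Since w divides y and y > 0, w ≤ y. Since b ≤ w, b ≤ y.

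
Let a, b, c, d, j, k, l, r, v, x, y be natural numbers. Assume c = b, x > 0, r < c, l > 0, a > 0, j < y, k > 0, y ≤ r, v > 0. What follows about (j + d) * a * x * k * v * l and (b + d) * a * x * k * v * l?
(j + d) * a * x * k * v * l < (b + d) * a * x * k * v * l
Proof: j < y and y ≤ r, thus j < r. c = b and r < c, thus r < b. From j < r, j < b. Then j + d < b + d. Because a > 0, (j + d) * a < (b + d) * a. Since x > 0, (j + d) * a * x < (b + d) * a * x. Since k > 0, (j + d) * a * x * k < (b + d) * a * x * k. Since v > 0, (j + d) * a * x * k * v < (b + d) * a * x * k * v. From l > 0, (j + d) * a * x * k * v * l < (b + d) * a * x * k * v * l.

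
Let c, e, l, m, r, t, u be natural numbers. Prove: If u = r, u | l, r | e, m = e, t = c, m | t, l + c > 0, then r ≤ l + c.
u = r and u | l, hence r | l. From m = e and m | t, e | t. From t = c, e | c. Since r | e, r | c. Because r | l, r | l + c. From l + c > 0, r ≤ l + c.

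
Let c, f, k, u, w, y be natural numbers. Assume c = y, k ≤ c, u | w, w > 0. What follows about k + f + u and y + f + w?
k + f + u ≤ y + f + w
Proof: c = y and k ≤ c, therefore k ≤ y. Then k + f ≤ y + f. From u | w and w > 0, u ≤ w. k + f ≤ y + f, so k + f + u ≤ y + f + w.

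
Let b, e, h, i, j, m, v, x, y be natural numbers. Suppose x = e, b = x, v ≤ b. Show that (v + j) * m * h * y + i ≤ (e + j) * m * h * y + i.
b = x and x = e, thus b = e. Since v ≤ b, v ≤ e. Then v + j ≤ e + j. Then (v + j) * m ≤ (e + j) * m. Then (v + j) * m * h ≤ (e + j) * m * h. Then (v + j) * m * h * y ≤ (e + j) * m * h * y. Then (v + j) * m * h * y + i ≤ (e + j) * m * h * y + i.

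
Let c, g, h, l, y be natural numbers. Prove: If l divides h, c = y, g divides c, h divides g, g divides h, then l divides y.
Since h divides g and g divides h, h = g. Since l divides h, l divides g. g divides c, so l divides c. c = y, so l divides y.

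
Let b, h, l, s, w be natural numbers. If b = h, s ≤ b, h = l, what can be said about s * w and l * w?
s * w ≤ l * w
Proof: From b = h and s ≤ b, s ≤ h. h = l, so s ≤ l. By multiplying by a non-negative, s * w ≤ l * w.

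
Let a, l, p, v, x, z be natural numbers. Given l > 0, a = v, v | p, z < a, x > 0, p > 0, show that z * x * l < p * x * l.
Since a = v and z < a, z < v. v | p and p > 0, so v ≤ p. Since z < v, z < p. x > 0, so z * x < p * x. Since l > 0, z * x * l < p * x * l.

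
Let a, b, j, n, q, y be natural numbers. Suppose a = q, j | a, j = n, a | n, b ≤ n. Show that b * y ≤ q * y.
From j = n and j | a, n | a. Since a | n, n = a. From a = q, n = q. From b ≤ n, b ≤ q. Then b * y ≤ q * y.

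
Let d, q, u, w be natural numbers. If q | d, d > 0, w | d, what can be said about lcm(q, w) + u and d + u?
lcm(q, w) + u ≤ d + u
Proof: From q | d and w | d, lcm(q, w) | d. d > 0, so lcm(q, w) ≤ d. Then lcm(q, w) + u ≤ d + u.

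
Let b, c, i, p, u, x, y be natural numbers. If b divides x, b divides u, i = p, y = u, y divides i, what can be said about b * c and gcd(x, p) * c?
b * c divides gcd(x, p) * c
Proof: y = u and y divides i, hence u divides i. Since i = p, u divides p. Since b divides u, b divides p. Since b divides x, b divides gcd(x, p). Then b * c divides gcd(x, p) * c.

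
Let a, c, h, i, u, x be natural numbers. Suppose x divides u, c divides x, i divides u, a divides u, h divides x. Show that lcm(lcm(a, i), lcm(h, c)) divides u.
From a divides u and i divides u, lcm(a, i) divides u. h divides x and c divides x, therefore lcm(h, c) divides x. x divides u, so lcm(h, c) divides u. lcm(a, i) divides u, so lcm(lcm(a, i), lcm(h, c)) divides u.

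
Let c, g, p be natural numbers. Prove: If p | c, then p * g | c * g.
Since p | c, by multiplying both sides, p * g | c * g.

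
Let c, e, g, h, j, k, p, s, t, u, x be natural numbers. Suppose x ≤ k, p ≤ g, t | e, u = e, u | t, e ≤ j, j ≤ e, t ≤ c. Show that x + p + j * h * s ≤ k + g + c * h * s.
u = e and u | t, so e | t. Since t | e, t = e. Because e ≤ j and j ≤ e, e = j. Since t = e, t = j. Since t ≤ c, j ≤ c. Then j * h ≤ c * h. Then j * h * s ≤ c * h * s. p ≤ g, so p + j * h * s ≤ g + c * h * s. Since x ≤ k, x + p + j * h * s ≤ k + g + c * h * s.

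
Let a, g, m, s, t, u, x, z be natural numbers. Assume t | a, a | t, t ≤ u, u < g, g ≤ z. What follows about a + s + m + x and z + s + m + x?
a + s + m + x < z + s + m + x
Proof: t | a and a | t, hence t = a. Because t ≤ u and u < g, t < g. Because g ≤ z, t < z. Since t = a, a < z. Then a + s < z + s. Then a + s + m < z + s + m. Then a + s + m + x < z + s + m + x.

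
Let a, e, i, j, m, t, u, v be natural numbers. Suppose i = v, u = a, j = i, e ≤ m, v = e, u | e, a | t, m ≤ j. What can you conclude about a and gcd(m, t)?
a | gcd(m, t)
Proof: i = v and v = e, so i = e. j = i and m ≤ j, therefore m ≤ i. i = e, so m ≤ e. e ≤ m, so e = m. u = a and u | e, therefore a | e. e = m, so a | m. Because a | t, a | gcd(m, t).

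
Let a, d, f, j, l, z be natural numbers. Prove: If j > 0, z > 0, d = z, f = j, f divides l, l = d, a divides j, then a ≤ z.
a divides j and j > 0, so a ≤ j. l = d and d = z, thus l = z. From f divides l, f divides z. From f = j, j divides z. Since z > 0, j ≤ z. Since a ≤ j, a ≤ z.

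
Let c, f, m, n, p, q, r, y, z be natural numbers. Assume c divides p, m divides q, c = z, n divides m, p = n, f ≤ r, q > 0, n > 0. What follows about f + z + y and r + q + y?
f + z + y ≤ r + q + y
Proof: p = n and c divides p, therefore c divides n. Since n > 0, c ≤ n. Since c = z, z ≤ n. n divides m and m divides q, hence n divides q. q > 0, so n ≤ q. z ≤ n, so z ≤ q. Then z + y ≤ q + y. From f ≤ r, f + z + y ≤ r + q + y.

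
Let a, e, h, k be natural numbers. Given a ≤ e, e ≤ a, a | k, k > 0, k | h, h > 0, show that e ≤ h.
Because a ≤ e and e ≤ a, a = e. Because a | k and k > 0, a ≤ k. k | h and h > 0, hence k ≤ h. a ≤ k, so a ≤ h. Since a = e, e ≤ h.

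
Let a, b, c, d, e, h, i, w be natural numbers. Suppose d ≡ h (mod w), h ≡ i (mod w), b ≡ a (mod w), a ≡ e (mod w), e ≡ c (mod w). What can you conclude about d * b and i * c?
d * b ≡ i * c (mod w)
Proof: d ≡ h (mod w) and h ≡ i (mod w), hence d ≡ i (mod w). b ≡ a (mod w) and a ≡ e (mod w), hence b ≡ e (mod w). Since e ≡ c (mod w), b ≡ c (mod w). Since d ≡ i (mod w), by multiplying congruences, d * b ≡ i * c (mod w).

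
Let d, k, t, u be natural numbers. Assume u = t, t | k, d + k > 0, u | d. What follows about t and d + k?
t ≤ d + k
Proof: Because u = t and u | d, t | d. t | k, so t | d + k. Since d + k > 0, t ≤ d + k.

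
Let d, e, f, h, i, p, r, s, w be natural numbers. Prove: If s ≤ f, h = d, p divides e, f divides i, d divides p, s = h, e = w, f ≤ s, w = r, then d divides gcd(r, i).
d divides p and p divides e, therefore d divides e. e = w, so d divides w. From w = r, d divides r. From s = h and h = d, s = d. f ≤ s and s ≤ f, so f = s. f divides i, so s divides i. Since s = d, d divides i. Since d divides r, d divides gcd(r, i).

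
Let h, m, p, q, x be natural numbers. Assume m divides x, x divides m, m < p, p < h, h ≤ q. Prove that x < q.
m divides x and x divides m, thus m = x. From m < p and p < h, m < h. From m = x, x < h. h ≤ q, so x < q.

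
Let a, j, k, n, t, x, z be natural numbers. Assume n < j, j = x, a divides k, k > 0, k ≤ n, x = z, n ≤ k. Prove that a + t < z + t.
Because j = x and x = z, j = z. a divides k and k > 0, therefore a ≤ k. n ≤ k and k ≤ n, so n = k. From n < j, k < j. a ≤ k, so a < j. Since j = z, a < z. Then a + t < z + t.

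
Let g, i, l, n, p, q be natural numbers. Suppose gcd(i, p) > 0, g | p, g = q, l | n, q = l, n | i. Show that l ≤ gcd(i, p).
Because l | n and n | i, l | i. g = q and q = l, so g = l. g | p, so l | p. From l | i, l | gcd(i, p). Since gcd(i, p) > 0, l ≤ gcd(i, p).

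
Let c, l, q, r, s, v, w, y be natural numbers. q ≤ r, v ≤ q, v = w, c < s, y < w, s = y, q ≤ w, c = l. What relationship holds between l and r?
l < r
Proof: s = y and c < s, thus c < y. Since c = l, l < y. From v = w and v ≤ q, w ≤ q. Since q ≤ w, w = q. Because y < w, y < q. Since q ≤ r, y < r. l < y, so l < r.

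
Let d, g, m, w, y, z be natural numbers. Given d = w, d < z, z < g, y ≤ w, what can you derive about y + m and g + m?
y + m < g + m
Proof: d = w and d < z, hence w < z. z < g, so w < g. y ≤ w, so y < g. Then y + m < g + m.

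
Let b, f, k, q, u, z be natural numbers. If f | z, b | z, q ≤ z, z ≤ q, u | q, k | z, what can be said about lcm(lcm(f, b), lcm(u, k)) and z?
lcm(lcm(f, b), lcm(u, k)) | z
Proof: From f | z and b | z, lcm(f, b) | z. q ≤ z and z ≤ q, hence q = z. Since u | q, u | z. Since k | z, lcm(u, k) | z. lcm(f, b) | z, so lcm(lcm(f, b), lcm(u, k)) | z.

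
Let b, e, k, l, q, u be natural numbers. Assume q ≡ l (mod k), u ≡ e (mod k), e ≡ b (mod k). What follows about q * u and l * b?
q * u ≡ l * b (mod k)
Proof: u ≡ e (mod k) and e ≡ b (mod k), hence u ≡ b (mod k). From q ≡ l (mod k), by multiplying congruences, q * u ≡ l * b (mod k).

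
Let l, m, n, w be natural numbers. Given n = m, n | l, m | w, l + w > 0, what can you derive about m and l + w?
m ≤ l + w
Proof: n = m and n | l, hence m | l. m | w, so m | l + w. Since l + w > 0, m ≤ l + w.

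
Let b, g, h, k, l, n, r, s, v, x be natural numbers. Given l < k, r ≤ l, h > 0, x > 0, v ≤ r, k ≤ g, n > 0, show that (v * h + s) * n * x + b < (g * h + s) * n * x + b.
r ≤ l and l < k, thus r < k. Since v ≤ r, v < k. k ≤ g, so v < g. Since h > 0, v * h < g * h. Then v * h + s < g * h + s. From n > 0, (v * h + s) * n < (g * h + s) * n. Since x > 0, (v * h + s) * n * x < (g * h + s) * n * x. Then (v * h + s) * n * x + b < (g * h + s) * n * x + b.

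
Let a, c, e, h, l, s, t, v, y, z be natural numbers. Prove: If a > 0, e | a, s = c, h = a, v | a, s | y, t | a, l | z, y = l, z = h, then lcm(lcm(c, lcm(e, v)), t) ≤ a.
z = h and h = a, so z = a. y = l and s | y, therefore s | l. Since l | z, s | z. Since z = a, s | a. Since s = c, c | a. Because e | a and v | a, lcm(e, v) | a. c | a, so lcm(c, lcm(e, v)) | a. t | a, so lcm(lcm(c, lcm(e, v)), t) | a. a > 0, so lcm(lcm(c, lcm(e, v)), t) ≤ a.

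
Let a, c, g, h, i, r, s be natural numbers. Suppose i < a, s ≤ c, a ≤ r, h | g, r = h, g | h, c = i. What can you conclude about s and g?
s < g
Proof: c = i and s ≤ c, therefore s ≤ i. Because h | g and g | h, h = g. r = h, so r = g. i < a and a ≤ r, so i < r. Since r = g, i < g. s ≤ i, so s < g.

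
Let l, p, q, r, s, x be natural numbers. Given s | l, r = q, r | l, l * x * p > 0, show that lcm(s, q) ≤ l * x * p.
Because r = q and r | l, q | l. s | l, so lcm(s, q) | l. Then lcm(s, q) | l * x. Then lcm(s, q) | l * x * p. l * x * p > 0, so lcm(s, q) ≤ l * x * p.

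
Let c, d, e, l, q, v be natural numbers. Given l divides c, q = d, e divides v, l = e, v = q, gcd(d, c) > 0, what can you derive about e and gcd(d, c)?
e ≤ gcd(d, c)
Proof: v = q and q = d, therefore v = d. Since e divides v, e divides d. From l = e and l divides c, e divides c. Since e divides d, e divides gcd(d, c). Since gcd(d, c) > 0, e ≤ gcd(d, c).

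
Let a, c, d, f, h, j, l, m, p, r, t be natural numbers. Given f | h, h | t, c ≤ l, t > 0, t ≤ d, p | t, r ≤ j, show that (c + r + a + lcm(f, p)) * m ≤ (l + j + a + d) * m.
r ≤ j, therefore r + a ≤ j + a. Since c ≤ l, c + r + a ≤ l + j + a. f | h and h | t, therefore f | t. p | t, so lcm(f, p) | t. t > 0, so lcm(f, p) ≤ t. t ≤ d, so lcm(f, p) ≤ d. Since c + r + a ≤ l + j + a, c + r + a + lcm(f, p) ≤ l + j + a + d. Then (c + r + a + lcm(f, p)) * m ≤ (l + j + a + d) * m.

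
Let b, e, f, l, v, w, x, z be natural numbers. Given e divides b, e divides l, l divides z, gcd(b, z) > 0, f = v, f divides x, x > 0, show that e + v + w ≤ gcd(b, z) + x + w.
e divides l and l divides z, so e divides z. e divides b, so e divides gcd(b, z). Since gcd(b, z) > 0, e ≤ gcd(b, z). f divides x and x > 0, thus f ≤ x. f = v, so v ≤ x. Then v + w ≤ x + w. Since e ≤ gcd(b, z), e + v + w ≤ gcd(b, z) + x + w.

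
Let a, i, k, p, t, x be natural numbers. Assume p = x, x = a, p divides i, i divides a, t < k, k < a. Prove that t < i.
From p = x and x = a, p = a. Since p divides i, a divides i. i divides a, so a = i. t < k and k < a, hence t < a. From a = i, t < i.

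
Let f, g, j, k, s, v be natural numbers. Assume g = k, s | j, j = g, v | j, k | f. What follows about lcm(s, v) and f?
lcm(s, v) | f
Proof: j = g and g = k, so j = k. s | j and v | j, thus lcm(s, v) | j. Since j = k, lcm(s, v) | k. From k | f, lcm(s, v) | f.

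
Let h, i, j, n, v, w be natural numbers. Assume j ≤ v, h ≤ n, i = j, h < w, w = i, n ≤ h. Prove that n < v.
Because h ≤ n and n ≤ h, h = n. w = i and i = j, so w = j. h < w, so h < j. Because j ≤ v, h < v. h = n, so n < v.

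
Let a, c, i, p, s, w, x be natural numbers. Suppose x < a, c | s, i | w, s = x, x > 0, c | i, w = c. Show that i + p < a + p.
w = c and i | w, therefore i | c. c | i, so c = i. Since s = x and c | s, c | x. x > 0, so c ≤ x. Since x < a, c < a. Since c = i, i < a. Then i + p < a + p.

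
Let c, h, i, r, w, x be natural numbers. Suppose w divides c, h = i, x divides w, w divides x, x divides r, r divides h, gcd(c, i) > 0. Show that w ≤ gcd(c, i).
x divides w and w divides x, thus x = w. Since x divides r, w divides r. r divides h, so w divides h. Because h = i, w divides i. Since w divides c, w divides gcd(c, i). Because gcd(c, i) > 0, w ≤ gcd(c, i).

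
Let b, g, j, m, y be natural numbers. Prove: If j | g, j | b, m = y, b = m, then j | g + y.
Because b = m and m = y, b = y. Since j | b, j | y. From j | g, j | g + y.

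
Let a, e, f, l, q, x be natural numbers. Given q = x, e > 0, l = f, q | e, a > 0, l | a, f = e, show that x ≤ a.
q = x and q | e, hence x | e. Since e > 0, x ≤ e. Since l = f and f = e, l = e. l | a and a > 0, so l ≤ a. l = e, so e ≤ a. x ≤ e, so x ≤ a.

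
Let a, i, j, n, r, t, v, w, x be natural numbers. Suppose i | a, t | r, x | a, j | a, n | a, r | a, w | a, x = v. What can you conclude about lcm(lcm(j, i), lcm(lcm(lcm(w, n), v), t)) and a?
lcm(lcm(j, i), lcm(lcm(lcm(w, n), v), t)) | a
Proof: j | a and i | a, hence lcm(j, i) | a. w | a and n | a, hence lcm(w, n) | a. x = v and x | a, so v | a. lcm(w, n) | a, so lcm(lcm(w, n), v) | a. Since t | r and r | a, t | a. lcm(lcm(w, n), v) | a, so lcm(lcm(lcm(w, n), v), t) | a. lcm(j, i) | a, so lcm(lcm(j, i), lcm(lcm(lcm(w, n), v), t)) | a.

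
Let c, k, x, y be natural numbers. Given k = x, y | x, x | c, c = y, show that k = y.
From c = y and x | c, x | y. Since y | x, x = y. Since k = x, k = y.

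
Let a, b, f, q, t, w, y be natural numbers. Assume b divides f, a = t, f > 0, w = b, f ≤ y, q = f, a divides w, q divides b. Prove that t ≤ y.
Since q = f and q divides b, f divides b. Since b divides f, b = f. w = b and a divides w, thus a divides b. From b = f, a divides f. Since a = t, t divides f. f > 0, so t ≤ f. Since f ≤ y, t ≤ y.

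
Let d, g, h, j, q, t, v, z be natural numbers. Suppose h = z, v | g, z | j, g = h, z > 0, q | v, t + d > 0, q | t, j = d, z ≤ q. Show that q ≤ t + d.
q | v and v | g, thus q | g. g = h, so q | h. h = z, so q | z. From z > 0, q ≤ z. Since z ≤ q, z = q. Since j = d and z | j, z | d. From z = q, q | d. q | t, so q | t + d. t + d > 0, so q ≤ t + d.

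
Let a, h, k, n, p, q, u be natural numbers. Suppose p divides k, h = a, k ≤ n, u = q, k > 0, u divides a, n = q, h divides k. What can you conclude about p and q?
p divides q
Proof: n = q and k ≤ n, thus k ≤ q. From u = q and u divides a, q divides a. h = a and h divides k, therefore a divides k. Since q divides a, q divides k. Since k > 0, q ≤ k. k ≤ q, so k = q. p divides k, so p divides q.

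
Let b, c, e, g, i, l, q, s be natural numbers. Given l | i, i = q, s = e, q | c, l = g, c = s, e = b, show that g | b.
c = s and s = e, hence c = e. Since e = b, c = b. i = q and l | i, thus l | q. q | c, so l | c. c = b, so l | b. Since l = g, g | b.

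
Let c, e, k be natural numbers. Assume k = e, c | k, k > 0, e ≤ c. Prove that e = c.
Since c | k and k > 0, c ≤ k. Since k = e, c ≤ e. e ≤ c, so c = e. Then e = c.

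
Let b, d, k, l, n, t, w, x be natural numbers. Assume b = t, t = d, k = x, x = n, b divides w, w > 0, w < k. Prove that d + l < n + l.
b = t and t = d, hence b = d. k = x and x = n, so k = n. b divides w and w > 0, therefore b ≤ w. Since w < k, b < k. Since k = n, b < n. Since b = d, d < n. Then d + l < n + l.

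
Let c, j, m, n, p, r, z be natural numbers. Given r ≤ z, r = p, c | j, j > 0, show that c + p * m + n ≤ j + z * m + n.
c | j and j > 0, hence c ≤ j. Because r = p and r ≤ z, p ≤ z. Then p * m ≤ z * m. From c ≤ j, c + p * m ≤ j + z * m. Then c + p * m + n ≤ j + z * m + n.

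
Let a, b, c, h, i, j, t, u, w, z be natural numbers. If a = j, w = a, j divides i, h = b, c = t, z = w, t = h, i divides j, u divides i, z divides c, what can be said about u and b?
u divides b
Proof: j divides i and i divides j, thus j = i. Since a = j, a = i. t = h and h = b, therefore t = b. From z = w and z divides c, w divides c. c = t, so w divides t. w = a, so a divides t. t = b, so a divides b. From a = i, i divides b. u divides i, so u divides b.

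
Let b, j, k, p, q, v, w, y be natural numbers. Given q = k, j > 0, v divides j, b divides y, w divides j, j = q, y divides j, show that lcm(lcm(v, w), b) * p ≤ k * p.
j = q and q = k, so j = k. Because v divides j and w divides j, lcm(v, w) divides j. b divides y and y divides j, thus b divides j. Because lcm(v, w) divides j, lcm(lcm(v, w), b) divides j. j > 0, so lcm(lcm(v, w), b) ≤ j. j = k, so lcm(lcm(v, w), b) ≤ k. By multiplying by a non-negative, lcm(lcm(v, w), b) * p ≤ k * p.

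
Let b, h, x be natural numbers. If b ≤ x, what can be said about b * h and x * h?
b * h ≤ x * h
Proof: b ≤ x. By multiplying by a non-negative, b * h ≤ x * h.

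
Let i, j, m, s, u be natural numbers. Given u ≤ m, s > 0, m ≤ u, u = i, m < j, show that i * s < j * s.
From m ≤ u and u ≤ m, m = u. m < j, so u < j. u = i, so i < j. s > 0, so i * s < j * s.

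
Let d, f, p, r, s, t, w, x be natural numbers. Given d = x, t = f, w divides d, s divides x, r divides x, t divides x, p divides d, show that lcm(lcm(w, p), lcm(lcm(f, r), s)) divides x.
Because w divides d and p divides d, lcm(w, p) divides d. d = x, so lcm(w, p) divides x. t = f and t divides x, hence f divides x. Because r divides x, lcm(f, r) divides x. Since s divides x, lcm(lcm(f, r), s) divides x. Since lcm(w, p) divides x, lcm(lcm(w, p), lcm(lcm(f, r), s)) divides x.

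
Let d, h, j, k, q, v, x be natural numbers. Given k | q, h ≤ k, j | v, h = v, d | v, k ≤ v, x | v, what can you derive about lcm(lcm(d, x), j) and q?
lcm(lcm(d, x), j) | q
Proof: Because d | v and x | v, lcm(d, x) | v. j | v, so lcm(lcm(d, x), j) | v. h = v and h ≤ k, therefore v ≤ k. k ≤ v, so k = v. Since k | q, v | q. lcm(lcm(d, x), j) | v, so lcm(lcm(d, x), j) | q.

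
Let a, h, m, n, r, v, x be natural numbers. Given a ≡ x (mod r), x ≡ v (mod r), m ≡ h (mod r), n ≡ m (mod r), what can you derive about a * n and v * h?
a * n ≡ v * h (mod r)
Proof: a ≡ x (mod r) and x ≡ v (mod r), therefore a ≡ v (mod r). Since n ≡ m (mod r) and m ≡ h (mod r), n ≡ h (mod r). Because a ≡ v (mod r), by multiplying congruences, a * n ≡ v * h (mod r).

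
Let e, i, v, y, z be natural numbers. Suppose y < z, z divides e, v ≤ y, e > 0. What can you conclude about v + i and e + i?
v + i < e + i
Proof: v ≤ y and y < z, thus v < z. z divides e and e > 0, therefore z ≤ e. Since v < z, v < e. Then v + i < e + i.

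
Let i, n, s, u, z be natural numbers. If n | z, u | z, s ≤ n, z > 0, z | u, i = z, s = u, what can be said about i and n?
i = n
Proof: u | z and z | u, thus u = z. s = u and s ≤ n, thus u ≤ n. Since u = z, z ≤ n. From n | z and z > 0, n ≤ z. Since z ≤ n, z = n. i = z, so i = n.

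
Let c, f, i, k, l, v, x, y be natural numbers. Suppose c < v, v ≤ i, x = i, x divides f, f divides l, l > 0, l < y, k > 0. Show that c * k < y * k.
Since c < v and v ≤ i, c < i. x = i and x divides f, so i divides f. Since f divides l, i divides l. Since l > 0, i ≤ l. Since l < y, i < y. c < i, so c < y. Using k > 0, by multiplying by a positive, c * k < y * k.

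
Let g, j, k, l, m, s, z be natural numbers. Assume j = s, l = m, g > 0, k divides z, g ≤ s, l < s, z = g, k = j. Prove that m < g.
Because k = j and j = s, k = s. z = g and k divides z, therefore k divides g. k = s, so s divides g. g > 0, so s ≤ g. Since g ≤ s, s = g. Since l < s, l < g. Since l = m, m < g.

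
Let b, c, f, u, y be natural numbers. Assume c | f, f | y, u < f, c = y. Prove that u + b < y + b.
Since c = y and c | f, y | f. f | y, so f = y. Since u < f, u < y. Then u + b < y + b.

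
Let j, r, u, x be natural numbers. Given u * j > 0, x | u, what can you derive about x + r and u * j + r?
x + r ≤ u * j + r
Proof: From x | u, x | u * j. Since u * j > 0, x ≤ u * j. Then x + r ≤ u * j + r.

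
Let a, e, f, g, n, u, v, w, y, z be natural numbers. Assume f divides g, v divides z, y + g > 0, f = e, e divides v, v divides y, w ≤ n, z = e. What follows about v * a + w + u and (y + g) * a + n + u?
v * a + w + u ≤ (y + g) * a + n + u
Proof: Because z = e and v divides z, v divides e. Since e divides v, e = v. f = e and f divides g, so e divides g. Since e = v, v divides g. Since v divides y, v divides y + g. y + g > 0, so v ≤ y + g. By multiplying by a non-negative, v * a ≤ (y + g) * a. w ≤ n, so v * a + w ≤ (y + g) * a + n. Then v * a + w + u ≤ (y + g) * a + n + u.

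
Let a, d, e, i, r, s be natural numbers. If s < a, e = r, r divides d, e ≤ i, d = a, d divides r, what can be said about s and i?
s < i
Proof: From r divides d and d divides r, r = d. e = r, so e = d. d = a, so e = a. From e ≤ i, a ≤ i. Since s < a, s < i.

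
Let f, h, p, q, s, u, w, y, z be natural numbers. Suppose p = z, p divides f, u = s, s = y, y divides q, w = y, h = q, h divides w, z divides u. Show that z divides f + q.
p = z and p divides f, hence z divides f. Because u = s and s = y, u = y. h = q and h divides w, thus q divides w. Since w = y, q divides y. y divides q, so y = q. u = y, so u = q. z divides u, so z divides q. Since z divides f, z divides f + q.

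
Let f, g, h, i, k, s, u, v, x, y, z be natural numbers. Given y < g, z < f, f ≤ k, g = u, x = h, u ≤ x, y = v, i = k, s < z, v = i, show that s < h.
Since z < f and f ≤ k, z < k. Because s < z, s < k. v = i and i = k, thus v = k. y = v and y < g, thus v < g. g = u, so v < u. Since v = k, k < u. Because x = h and u ≤ x, u ≤ h. k < u, so k < h. s < k, so s < h.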